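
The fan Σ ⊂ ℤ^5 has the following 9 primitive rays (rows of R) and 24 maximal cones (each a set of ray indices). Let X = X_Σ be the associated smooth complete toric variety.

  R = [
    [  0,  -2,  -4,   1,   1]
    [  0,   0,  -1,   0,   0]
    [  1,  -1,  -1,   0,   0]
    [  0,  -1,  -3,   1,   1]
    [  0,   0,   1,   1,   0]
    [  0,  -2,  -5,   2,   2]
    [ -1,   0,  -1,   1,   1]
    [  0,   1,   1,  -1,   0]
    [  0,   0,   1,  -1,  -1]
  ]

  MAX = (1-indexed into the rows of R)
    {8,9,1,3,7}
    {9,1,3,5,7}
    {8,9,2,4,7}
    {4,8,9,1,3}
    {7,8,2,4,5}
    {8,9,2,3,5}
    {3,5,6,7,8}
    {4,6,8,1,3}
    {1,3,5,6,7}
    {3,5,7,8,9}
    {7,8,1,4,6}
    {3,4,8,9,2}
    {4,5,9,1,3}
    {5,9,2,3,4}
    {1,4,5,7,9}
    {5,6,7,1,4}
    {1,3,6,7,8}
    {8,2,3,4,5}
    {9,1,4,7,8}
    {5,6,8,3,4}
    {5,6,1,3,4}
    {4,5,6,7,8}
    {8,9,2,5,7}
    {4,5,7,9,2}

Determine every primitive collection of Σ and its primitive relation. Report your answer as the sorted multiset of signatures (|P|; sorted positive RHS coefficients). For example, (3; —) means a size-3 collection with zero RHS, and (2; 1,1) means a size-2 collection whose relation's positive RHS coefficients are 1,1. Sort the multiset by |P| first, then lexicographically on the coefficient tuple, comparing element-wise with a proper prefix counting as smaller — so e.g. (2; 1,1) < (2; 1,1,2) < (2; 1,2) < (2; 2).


Σ has 7 primitive collections:

  P = {6,9}:  v_{6} + v_{9} = v_{1}  so sig = (2; 1)
  P = {1,2}:  v_{1} + v_{2} = 2·v_{4} + v_{9}  so sig = (2; 1,2)
  P = {2,6}:  v_{2} + v_{6} = 2·v_{4}  so sig = (2; 2)
  P = {2,3,7}:  v_{2} + v_{3} + v_{7} = v_{4}  so sig = (3; 1)
  P = {3,4,7}:  v_{3} + v_{4} + v_{7} = v_{6}  so sig = (3; 1)
  P = {1,5,8}:  v_{1} + v_{5} + v_{8} = v_{3} + v_{7}  so sig = (3; 1,1)
  P = {4,5,8,9}:  v_{4} + v_{5} + v_{8} + v_{9} = 0  so sig = (4; —)

Signatures (|P|; sorted positive RHS coefficients), sorted:
    |P|=2: 3 collections, coeffs (1), (1,2), (2)
    |P|=3: 3 collections, coeffs (1), (1), (1,1)
    |P|=4: 1 collection, coeffs ()


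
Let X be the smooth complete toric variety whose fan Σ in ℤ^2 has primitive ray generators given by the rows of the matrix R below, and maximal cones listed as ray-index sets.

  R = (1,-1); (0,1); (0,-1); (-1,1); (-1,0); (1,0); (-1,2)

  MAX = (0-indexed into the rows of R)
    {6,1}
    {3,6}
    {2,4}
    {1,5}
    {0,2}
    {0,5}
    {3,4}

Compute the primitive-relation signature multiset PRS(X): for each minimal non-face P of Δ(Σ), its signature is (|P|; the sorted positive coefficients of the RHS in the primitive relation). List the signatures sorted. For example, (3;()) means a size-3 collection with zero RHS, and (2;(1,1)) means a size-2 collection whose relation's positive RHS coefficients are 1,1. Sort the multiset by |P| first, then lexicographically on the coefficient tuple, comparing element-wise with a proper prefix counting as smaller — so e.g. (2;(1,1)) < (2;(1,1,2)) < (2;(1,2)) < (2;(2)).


Minimal non-faces — 14 found among 7 rays, 7 max cones:

  • {0,3}:  v_{0} + v_{3} = 0  →  sig = (2;())
  • {1,2}:  v_{1} + v_{2} = 0  →  sig = (2;())
  • {4,5}:  v_{4} + v_{5} = 0  →  sig = (2;())
  • {0,1}:  v_{0} + v_{1} = v_{5}  →  sig = (2;(1))
  • {0,4}:  v_{0} + v_{4} = v_{2}  →  sig = (2;(1))
  • {0,6}:  v_{0} + v_{6} = v_{1}  →  sig = (2;(1))
  • {1,3}:  v_{1} + v_{3} = v_{6}  →  sig = (2;(1))
  • {1,4}:  v_{1} + v_{4} = v_{3}  →  sig = (2;(1))
  • {2,3}:  v_{2} + v_{3} = v_{4}  →  sig = (2;(1))
  • {2,5}:  v_{2} + v_{5} = v_{0}  →  sig = (2;(1))
  • {2,6}:  v_{2} + v_{6} = v_{3}  →  sig = (2;(1))
  • {3,5}:  v_{3} + v_{5} = v_{1}  →  sig = (2;(1))
  • {4,6}:  v_{4} + v_{6} = 2·v_{3}  →  sig = (2;(2))
  • {5,6}:  v_{5} + v_{6} = 2·v_{1}  →  sig = (2;(2))

so the primitive-relation signature multiset is
{ (2;()) ×3,  (2;(1)) ×9,  (2;(2)) ×2 }


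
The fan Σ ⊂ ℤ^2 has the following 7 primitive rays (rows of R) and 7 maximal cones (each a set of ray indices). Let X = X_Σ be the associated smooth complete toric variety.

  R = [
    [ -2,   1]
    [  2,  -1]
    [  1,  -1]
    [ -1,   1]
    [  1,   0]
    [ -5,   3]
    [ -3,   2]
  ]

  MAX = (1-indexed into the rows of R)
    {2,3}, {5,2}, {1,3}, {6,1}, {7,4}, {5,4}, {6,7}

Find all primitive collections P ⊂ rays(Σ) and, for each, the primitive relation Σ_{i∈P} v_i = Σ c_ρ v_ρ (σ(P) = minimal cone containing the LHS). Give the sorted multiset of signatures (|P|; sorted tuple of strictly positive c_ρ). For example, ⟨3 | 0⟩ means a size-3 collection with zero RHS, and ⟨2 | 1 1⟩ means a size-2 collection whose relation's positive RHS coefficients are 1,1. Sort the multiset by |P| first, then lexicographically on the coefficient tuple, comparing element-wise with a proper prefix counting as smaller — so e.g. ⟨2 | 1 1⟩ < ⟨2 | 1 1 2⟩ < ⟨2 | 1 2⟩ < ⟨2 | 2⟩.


Δ(Σ) — 7 vertices, 14 min non-faces:

  P = {1,2}:  v_{1} + v_{2} = 0  so sig = ⟨2 | 0⟩
  P = {3,4}:  v_{3} + v_{4} = 0  so sig = ⟨2 | 0⟩
  P = {1,4}:  v_{1} + v_{4} = v_{7}  so sig = ⟨2 | 1⟩
  P = {1,5}:  v_{1} + v_{5} = v_{4}  so sig = ⟨2 | 1⟩
  P = {1,7}:  v_{1} + v_{7} = v_{6}  so sig = ⟨2 | 1⟩
  P = {2,4}:  v_{2} + v_{4} = v_{5}  so sig = ⟨2 | 1⟩
  P = {2,6}:  v_{2} + v_{6} = v_{7}  so sig = ⟨2 | 1⟩
  P = {2,7}:  v_{2} + v_{7} = v_{4}  so sig = ⟨2 | 1⟩
  P = {3,5}:  v_{3} + v_{5} = v_{2}  so sig = ⟨2 | 1⟩
  P = {3,7}:  v_{3} + v_{7} = v_{1}  so sig = ⟨2 | 1⟩
  P = {5,6}:  v_{5} + v_{6} = v_{4} + v_{7}  so sig = ⟨2 | 1 1⟩
  P = {3,6}:  v_{3} + v_{6} = 2·v_{1}  so sig = ⟨2 | 2⟩
  P = {4,6}:  v_{4} + v_{6} = 2·v_{7}  so sig = ⟨2 | 2⟩
  P = {5,7}:  v_{5} + v_{7} = 2·v_{4}  so sig = ⟨2 | 2⟩

Signatures (|P|; sorted positive RHS coefficients), sorted:
    ⟨2 | 0⟩
    ⟨2 | 0⟩
    ⟨2 | 1⟩
    ⟨2 | 1⟩
    ⟨2 | 1⟩
    ⟨2 | 1⟩
    ⟨2 | 1⟩
    ⟨2 | 1⟩
    ⟨2 | 1⟩
    ⟨2 | 1⟩
    ⟨2 | 1 1⟩
    ⟨2 | 2⟩
    ⟨2 | 2⟩
    ⟨2 | 2⟩


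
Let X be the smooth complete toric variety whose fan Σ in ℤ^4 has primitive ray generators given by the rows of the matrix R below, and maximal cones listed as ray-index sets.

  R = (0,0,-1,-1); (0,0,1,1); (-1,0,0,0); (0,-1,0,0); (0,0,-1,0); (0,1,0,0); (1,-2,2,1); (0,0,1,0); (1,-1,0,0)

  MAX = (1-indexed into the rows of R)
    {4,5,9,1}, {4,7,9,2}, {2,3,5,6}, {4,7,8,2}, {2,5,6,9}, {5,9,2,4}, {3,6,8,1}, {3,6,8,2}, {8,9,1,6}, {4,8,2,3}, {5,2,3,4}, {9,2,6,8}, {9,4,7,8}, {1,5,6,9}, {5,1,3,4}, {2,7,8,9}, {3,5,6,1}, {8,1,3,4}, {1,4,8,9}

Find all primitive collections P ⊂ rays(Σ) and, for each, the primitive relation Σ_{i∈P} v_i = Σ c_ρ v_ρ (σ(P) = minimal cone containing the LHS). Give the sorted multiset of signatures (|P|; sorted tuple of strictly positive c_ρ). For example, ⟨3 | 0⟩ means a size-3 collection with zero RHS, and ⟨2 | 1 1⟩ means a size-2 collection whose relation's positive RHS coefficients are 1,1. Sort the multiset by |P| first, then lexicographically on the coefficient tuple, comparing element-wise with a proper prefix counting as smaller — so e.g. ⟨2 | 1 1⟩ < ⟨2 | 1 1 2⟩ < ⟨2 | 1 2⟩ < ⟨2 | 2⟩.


Primitive collections (9):

  • {1,2}:  v_{1} + v_{2} = 0  →  sig = ⟨2 | 0⟩
  • {4,6}:  v_{4} + v_{6} = 0  →  sig = ⟨2 | 0⟩
  • {5,8}:  v_{5} + v_{8} = 0  →  sig = ⟨2 | 0⟩
  • {3,9}:  v_{3} + v_{9} = v_{4}  →  sig = ⟨2 | 1⟩
  • {1,7}:  v_{1} + v_{7} = v_{4} + v_{8} + v_{9}  →  sig = ⟨2 | 1 1 1⟩
  • {5,7}:  v_{5} + v_{7} = v_{2} + v_{4} + v_{9}  →  sig = ⟨2 | 1 1 1⟩
  • {6,7}:  v_{6} + v_{7} = v_{2} + v_{8} + v_{9}  →  sig = ⟨2 | 1 1 1⟩
  • {3,7}:  v_{3} + v_{7} = v_{2} + 2·v_{4} + v_{8}  →  sig = ⟨2 | 1 1 2⟩
  • {2,4,8,9}:  v_{2} + v_{4} + v_{8} + v_{9} = v_{7}  →  sig = ⟨4 | 1⟩

so the primitive-relation signature multiset is
{ ⟨2 | 0⟩ ×3,  ⟨2 | 1⟩,  ⟨2 | 1 1 1⟩ ×3,  ⟨2 | 1 1 2⟩,  ⟨4 | 1⟩ }


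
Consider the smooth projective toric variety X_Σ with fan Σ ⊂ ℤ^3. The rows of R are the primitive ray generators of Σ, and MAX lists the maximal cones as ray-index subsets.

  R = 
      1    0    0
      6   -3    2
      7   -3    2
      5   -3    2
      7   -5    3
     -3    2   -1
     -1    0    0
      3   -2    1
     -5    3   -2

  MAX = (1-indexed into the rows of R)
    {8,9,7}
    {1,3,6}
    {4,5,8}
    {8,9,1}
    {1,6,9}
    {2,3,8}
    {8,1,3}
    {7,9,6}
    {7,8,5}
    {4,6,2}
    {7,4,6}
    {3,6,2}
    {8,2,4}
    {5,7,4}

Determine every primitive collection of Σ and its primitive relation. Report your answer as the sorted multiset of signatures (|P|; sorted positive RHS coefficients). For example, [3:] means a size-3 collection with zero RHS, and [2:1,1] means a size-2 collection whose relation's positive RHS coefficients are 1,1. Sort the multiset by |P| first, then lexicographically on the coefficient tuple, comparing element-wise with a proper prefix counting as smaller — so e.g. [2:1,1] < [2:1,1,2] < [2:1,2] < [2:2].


|primitive collections| = 16. Relations:

  P={1,7}:  v_{1} + v_{7} = 0  ⟹  sig = [2:]
  P={4,9}:  v_{4} + v_{9} = 0  ⟹  sig = [2:]
  P={6,8}:  v_{6} + v_{8} = 0  ⟹  sig = [2:]
  P={1,2}:  v_{1} + v_{2} = v_{3}  ⟹  sig = [2:1]
  P={1,4}:  v_{1} + v_{4} = v_{2}  ⟹  sig = [2:1]
  P={2,7}:  v_{2} + v_{7} = v_{4}  ⟹  sig = [2:1]
  P={2,9}:  v_{2} + v_{9} = v_{1}  ⟹  sig = [2:1]
  P={3,7}:  v_{3} + v_{7} = v_{2}  ⟹  sig = [2:1]
  P={1,5}:  v_{1} + v_{5} = v_{4} + v_{8}  ⟹  sig = [2:1,1]
  P={5,6}:  v_{5} + v_{6} = v_{4} + v_{7}  ⟹  sig = [2:1,1]
  P={5,9}:  v_{5} + v_{9} = v_{7} + v_{8}  ⟹  sig = [2:1,1]
  P={3,5}:  v_{3} + v_{5} = v_{2} + v_{4} + v_{8}  ⟹  sig = [2:1,1,1]
  P={2,5}:  v_{2} + v_{5} = 2·v_{4} + v_{8}  ⟹  sig = [2:1,2]
  P={3,4}:  v_{3} + v_{4} = 2·v_{2}  ⟹  sig = [2:2]
  P={3,9}:  v_{3} + v_{9} = 2·v_{1}  ⟹  sig = [2:2]
  P={4,7,8}:  v_{4} + v_{7} + v_{8} = v_{5}  ⟹  sig = [3:1]

Hence PRS(X_Σ) =
    |P|=2: 15 collections, coeffs (), (), (), (1), (1), (1), (1), (1), (1,1), (1,1), (1,1), (1,1,1), (1,2), (2), (2)
    |P|=3: 1 collection, coeffs (1)


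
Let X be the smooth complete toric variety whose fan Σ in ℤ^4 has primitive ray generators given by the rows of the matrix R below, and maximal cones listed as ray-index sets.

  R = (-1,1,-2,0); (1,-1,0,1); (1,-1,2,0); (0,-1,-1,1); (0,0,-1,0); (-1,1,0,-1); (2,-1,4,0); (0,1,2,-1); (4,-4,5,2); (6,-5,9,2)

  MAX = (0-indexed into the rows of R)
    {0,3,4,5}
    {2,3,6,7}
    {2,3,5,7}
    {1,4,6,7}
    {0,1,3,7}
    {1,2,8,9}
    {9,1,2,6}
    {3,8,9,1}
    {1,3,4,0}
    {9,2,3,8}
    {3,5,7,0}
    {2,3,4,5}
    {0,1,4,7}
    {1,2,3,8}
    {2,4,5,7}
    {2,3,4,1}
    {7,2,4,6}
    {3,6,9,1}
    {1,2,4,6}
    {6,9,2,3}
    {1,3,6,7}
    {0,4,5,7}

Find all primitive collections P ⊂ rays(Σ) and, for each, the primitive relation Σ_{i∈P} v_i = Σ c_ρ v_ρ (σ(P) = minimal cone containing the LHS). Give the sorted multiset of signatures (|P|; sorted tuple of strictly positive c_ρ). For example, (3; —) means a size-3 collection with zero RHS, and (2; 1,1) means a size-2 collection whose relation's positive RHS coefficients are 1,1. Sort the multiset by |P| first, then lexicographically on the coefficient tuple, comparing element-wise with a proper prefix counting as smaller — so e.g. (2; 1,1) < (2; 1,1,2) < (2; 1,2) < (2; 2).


Minimal non-faces — 18 found among 10 rays, 22 max cones:

  {0,2}:  v_{0} + v_{2} = 0  ⇒ sig = (2; —)
  {1,5}:  v_{1} + v_{5} = 0  ⇒ sig = (2; —)
  {6,8}:  v_{6} + v_{8} = v_{9}  ⇒ sig = (2; 1)
  {0,6}:  v_{0} + v_{6} = v_{1} + v_{7}  ⇒ sig = (2; 1,1)
  {5,6}:  v_{5} + v_{6} = v_{2} + v_{7}  ⇒ sig = (2; 1,1)
  {0,8}:  v_{0} + v_{8} = v_{1} + v_{3} + v_{6}  ⇒ sig = (2; 1,1,1)
  {5,8}:  v_{5} + v_{8} = v_{2} + v_{3} + v_{6}  ⇒ sig = (2; 1,1,1)
  {0,9}:  v_{0} + v_{9} = v_{1} + v_{3} + 2·v_{6}  ⇒ sig = (2; 1,1,2)
  {5,9}:  v_{5} + v_{9} = v_{2} + v_{3} + 2·v_{6}  ⇒ sig = (2; 1,1,2)
  {7,8}:  v_{7} + v_{8} = v_{3} + 2·v_{6}  ⇒ sig = (2; 1,2)
  {4,9}:  v_{4} + v_{9} = 2·v_{1} + 2·v_{2} + v_{6}  ⇒ sig = (2; 1,2,2)
  {7,9}:  v_{7} + v_{9} = v_{3} + 3·v_{6}  ⇒ sig = (2; 1,3)
  {4,8}:  v_{4} + v_{8} = 2·v_{1} + 2·v_{2}  ⇒ sig = (2; 2,2)
  {3,4,7}:  v_{3} + v_{4} + v_{7} = 0  ⇒ sig = (3; —)
  {1,2,7}:  v_{1} + v_{2} + v_{7} = v_{6}  ⇒ sig = (3; 1)
  {3,4,6}:  v_{3} + v_{4} + v_{6} = v_{1} + v_{2}  ⇒ sig = (3; 1,1)
  {1,2,3,6}:  v_{1} + v_{2} + v_{3} + v_{6} = v_{8}  ⇒ sig = (4; 1)
  {1,2,3,9}:  v_{1} + v_{2} + v_{3} + v_{9} = 2·v_{8}  ⇒ sig = (4; 2)

Signatures (|P|; sorted positive RHS coefficients), sorted:
    (2; —)
    (2; —)
    (2; 1)
    (2; 1,1)
    (2; 1,1)
    (2; 1,1,1)
    (2; 1,1,1)
    (2; 1,1,2)
    (2; 1,1,2)
    (2; 1,2)
    (2; 1,2,2)
    (2; 1,3)
    (2; 2,2)
    (3; —)
    (3; 1)
    (3; 1,1)
    (4; 1)
    (4; 2)


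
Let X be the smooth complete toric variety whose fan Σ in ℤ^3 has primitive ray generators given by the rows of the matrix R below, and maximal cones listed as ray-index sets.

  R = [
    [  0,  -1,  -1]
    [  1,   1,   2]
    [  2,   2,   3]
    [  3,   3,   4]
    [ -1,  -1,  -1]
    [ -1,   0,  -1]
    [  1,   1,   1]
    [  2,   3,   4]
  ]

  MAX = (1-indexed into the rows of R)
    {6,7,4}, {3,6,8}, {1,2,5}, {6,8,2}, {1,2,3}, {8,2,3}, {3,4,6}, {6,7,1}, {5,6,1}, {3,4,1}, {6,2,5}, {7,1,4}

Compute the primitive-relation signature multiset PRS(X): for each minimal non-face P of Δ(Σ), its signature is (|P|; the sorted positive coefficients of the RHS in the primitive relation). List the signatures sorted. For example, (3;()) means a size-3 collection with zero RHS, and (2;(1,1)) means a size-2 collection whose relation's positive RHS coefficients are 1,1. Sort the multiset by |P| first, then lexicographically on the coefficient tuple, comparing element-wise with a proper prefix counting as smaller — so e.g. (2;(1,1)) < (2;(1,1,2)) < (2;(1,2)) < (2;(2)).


Σ has 14 primitive collections:

  {5,7}:  v_{5} + v_{7} = 0 — sig = (2;())
  {1,8}:  v_{1} + v_{8} = v_{3} — sig = (2;(1))
  {2,7}:  v_{2} + v_{7} = v_{3} — sig = (2;(1))
  {3,5}:  v_{3} + v_{5} = v_{2} — sig = (2;(1))
  {3,7}:  v_{3} + v_{7} = v_{4} — sig = (2;(1))
  {4,5}:  v_{4} + v_{5} = v_{3} — sig = (2;(1))
  {5,8}:  v_{5} + v_{8} = 2·v_{2} + v_{6} — sig = (2;(1,2))
  {7,8}:  v_{7} + v_{8} = 2·v_{3} + v_{6} — sig = (2;(1,2))
  {4,8}:  v_{4} + v_{8} = 3·v_{3} + v_{6} — sig = (2;(1,3))
  {2,4}:  v_{2} + v_{4} = 2·v_{3} — sig = (2;(2))
  {1,2,6}:  v_{1} + v_{2} + v_{6} = 0 — sig = (3;())
  {1,3,6}:  v_{1} + v_{3} + v_{6} = v_{7} — sig = (3;(1))
  {2,3,6}:  v_{2} + v_{3} + v_{6} = v_{8} — sig = (3;(1))
  {1,4,6}:  v_{1} + v_{4} + v_{6} = 2·v_{7} — sig = (3;(2))

Hence PRS(X_Σ) =
{ (2;()),  (2;(1)) ×5,  (2;(1,2)) ×2,  (2;(1,3)),  (2;(2)),  (3;()),  (3;(1)) ×2,  (3;(2)) }


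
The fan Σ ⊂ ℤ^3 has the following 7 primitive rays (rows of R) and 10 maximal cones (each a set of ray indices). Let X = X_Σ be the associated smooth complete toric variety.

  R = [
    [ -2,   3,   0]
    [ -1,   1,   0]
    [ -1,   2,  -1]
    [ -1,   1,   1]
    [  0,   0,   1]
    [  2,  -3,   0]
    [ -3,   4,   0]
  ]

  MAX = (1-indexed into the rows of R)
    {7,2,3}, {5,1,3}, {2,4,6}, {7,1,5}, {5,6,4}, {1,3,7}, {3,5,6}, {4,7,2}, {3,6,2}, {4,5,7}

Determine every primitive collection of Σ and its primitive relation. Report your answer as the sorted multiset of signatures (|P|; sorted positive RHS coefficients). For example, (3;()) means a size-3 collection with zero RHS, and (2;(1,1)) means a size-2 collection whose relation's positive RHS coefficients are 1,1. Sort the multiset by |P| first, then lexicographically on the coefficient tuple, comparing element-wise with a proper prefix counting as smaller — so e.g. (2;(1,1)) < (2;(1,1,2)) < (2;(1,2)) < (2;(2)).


Minimal non-faces — 7 found among 7 rays, 10 max cones:

  • {1,6}:  v_{1} + v_{6} = 0  ⇒ sig = (2;())
  • {1,2}:  v_{1} + v_{2} = v_{7}  ⇒ sig = (2;(1))
  • {2,5}:  v_{2} + v_{5} = v_{4}  ⇒ sig = (2;(1))
  • {3,4}:  v_{3} + v_{4} = v_{1}  ⇒ sig = (2;(1))
  • {6,7}:  v_{6} + v_{7} = v_{2}  ⇒ sig = (2;(1))
  • {1,4}:  v_{1} + v_{4} = v_{5} + v_{7}  ⇒ sig = (2;(1,1))
  • {3,5,7}:  v_{3} + v_{5} + v_{7} = 2·v_{1}  ⇒ sig = (3;(2))

Sorted signature multiset PRS(X):
    (2;())
    (2;(1))
    (2;(1))
    (2;(1))
    (2;(1))
    (2;(1,1))
    (3;(2))


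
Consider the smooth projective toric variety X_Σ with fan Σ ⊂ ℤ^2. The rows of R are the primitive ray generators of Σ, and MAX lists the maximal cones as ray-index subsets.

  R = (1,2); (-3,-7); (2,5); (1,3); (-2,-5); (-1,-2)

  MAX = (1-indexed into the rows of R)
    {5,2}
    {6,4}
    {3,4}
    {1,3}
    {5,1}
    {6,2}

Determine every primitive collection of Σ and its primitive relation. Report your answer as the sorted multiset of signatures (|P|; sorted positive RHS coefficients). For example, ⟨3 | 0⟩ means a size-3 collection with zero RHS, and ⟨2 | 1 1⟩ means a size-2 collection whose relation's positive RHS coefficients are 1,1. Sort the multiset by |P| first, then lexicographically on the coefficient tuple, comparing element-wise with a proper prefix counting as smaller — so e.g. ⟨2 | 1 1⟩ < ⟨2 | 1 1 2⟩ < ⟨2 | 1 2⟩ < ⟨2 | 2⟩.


9 collections generate NE(X_Σ); each relation:

  {1,6}:  v_{1} + v_{6} = 0 ; sig = ⟨2 | 0⟩
  {3,5}:  v_{3} + v_{5} = 0 ; sig = ⟨2 | 0⟩
  {1,2}:  v_{1} + v_{2} = v_{5} ; sig = ⟨2 | 1⟩
  {1,4}:  v_{1} + v_{4} = v_{3} ; sig = ⟨2 | 1⟩
  {2,3}:  v_{2} + v_{3} = v_{6} ; sig = ⟨2 | 1⟩
  {3,6}:  v_{3} + v_{6} = v_{4} ; sig = ⟨2 | 1⟩
  {4,5}:  v_{4} + v_{5} = v_{6} ; sig = ⟨2 | 1⟩
  {5,6}:  v_{5} + v_{6} = v_{2} ; sig = ⟨2 | 1⟩
  {2,4}:  v_{2} + v_{4} = 2·v_{6} ; sig = ⟨2 | 2⟩

Sorted signature multiset PRS(X):
    ⟨2 | 0⟩
    ⟨2 | 0⟩
    ⟨2 | 1⟩
    ⟨2 | 1⟩
    ⟨2 | 1⟩
    ⟨2 | 1⟩
    ⟨2 | 1⟩
    ⟨2 | 1⟩
    ⟨2 | 2⟩


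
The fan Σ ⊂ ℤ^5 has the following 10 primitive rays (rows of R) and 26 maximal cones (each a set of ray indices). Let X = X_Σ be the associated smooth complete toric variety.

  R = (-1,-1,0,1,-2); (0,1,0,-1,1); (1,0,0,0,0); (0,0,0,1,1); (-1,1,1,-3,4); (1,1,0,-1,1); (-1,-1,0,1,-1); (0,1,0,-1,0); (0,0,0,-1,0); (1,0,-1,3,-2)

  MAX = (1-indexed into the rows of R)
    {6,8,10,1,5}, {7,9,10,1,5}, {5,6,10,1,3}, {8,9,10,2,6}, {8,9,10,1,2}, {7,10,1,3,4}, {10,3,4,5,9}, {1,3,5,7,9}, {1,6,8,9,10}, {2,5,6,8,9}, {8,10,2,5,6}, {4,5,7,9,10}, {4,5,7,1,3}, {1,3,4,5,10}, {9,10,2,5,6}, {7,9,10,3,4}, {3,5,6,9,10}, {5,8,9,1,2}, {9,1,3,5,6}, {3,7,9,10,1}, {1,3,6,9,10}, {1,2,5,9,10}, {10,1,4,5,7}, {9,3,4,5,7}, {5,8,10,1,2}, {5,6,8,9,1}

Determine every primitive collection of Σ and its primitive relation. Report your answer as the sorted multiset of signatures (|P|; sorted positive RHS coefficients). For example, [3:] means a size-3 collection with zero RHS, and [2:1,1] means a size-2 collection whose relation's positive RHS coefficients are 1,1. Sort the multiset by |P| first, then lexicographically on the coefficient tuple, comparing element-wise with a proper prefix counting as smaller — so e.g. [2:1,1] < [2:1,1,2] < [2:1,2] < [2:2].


Σ has 14 primitive collections:

  P={6,7}:  v_{6} + v_{7} = 0  ⇒ sig = [2:]
  P={2,3}:  v_{2} + v_{3} = v_{6}  ⇒ sig = [2:1]
  P={2,4}:  v_{2} + v_{4} = v_{5} + v_{10}  ⇒ sig = [2:1,1]
  P={7,8}:  v_{7} + v_{8} = v_{1} + v_{2}  ⇒ sig = [2:1,1]
  P={4,6}:  v_{4} + v_{6} = v_{3} + v_{5} + v_{10}  ⇒ sig = [2:1,1,1]
  P={2,7}:  v_{2} + v_{7} = v_{1} + v_{5} + v_{9} + v_{10}  ⇒ sig = [2:1,1,1,1]
  P={4,8}:  v_{4} + v_{8} = v_{1} + v_{5} + v_{6} + v_{10}  ⇒ sig = [2:1,1,1,1]
  P={3,8}:  v_{3} + v_{8} = v_{1} + 2·v_{6}  ⇒ sig = [2:1,2]
  P={1,2,6}:  v_{1} + v_{2} + v_{6} = v_{8}  ⇒ sig = [3:1]
  P={1,4,9}:  v_{1} + v_{4} + v_{9} = v_{7}  ⇒ sig = [3:1]
  P={3,5,7,10}:  v_{3} + v_{5} + v_{7} + v_{10} = v_{4}  ⇒ sig = [4:1]
  P={5,8,9,10}:  v_{5} + v_{8} + v_{9} + v_{10} = 2·v_{2}  ⇒ sig = [4:2]
  P={1,3,5,9,10}:  v_{1} + v_{3} + v_{5} + v_{9} + v_{10} = 0  ⇒ sig = [5:]
  P={1,5,6,9,10}:  v_{1} + v_{5} + v_{6} + v_{9} + v_{10} = v_{2}  ⇒ sig = [5:1]

Hence PRS(X_Σ) =
[[2:], [2:1], [2:1,1], [2:1,1], [2:1,1,1], [2:1,1,1,1], [2:1,1,1,1], [2:1,2], [3:1], [3:1], [4:1], [4:2], [5:], [5:1]]


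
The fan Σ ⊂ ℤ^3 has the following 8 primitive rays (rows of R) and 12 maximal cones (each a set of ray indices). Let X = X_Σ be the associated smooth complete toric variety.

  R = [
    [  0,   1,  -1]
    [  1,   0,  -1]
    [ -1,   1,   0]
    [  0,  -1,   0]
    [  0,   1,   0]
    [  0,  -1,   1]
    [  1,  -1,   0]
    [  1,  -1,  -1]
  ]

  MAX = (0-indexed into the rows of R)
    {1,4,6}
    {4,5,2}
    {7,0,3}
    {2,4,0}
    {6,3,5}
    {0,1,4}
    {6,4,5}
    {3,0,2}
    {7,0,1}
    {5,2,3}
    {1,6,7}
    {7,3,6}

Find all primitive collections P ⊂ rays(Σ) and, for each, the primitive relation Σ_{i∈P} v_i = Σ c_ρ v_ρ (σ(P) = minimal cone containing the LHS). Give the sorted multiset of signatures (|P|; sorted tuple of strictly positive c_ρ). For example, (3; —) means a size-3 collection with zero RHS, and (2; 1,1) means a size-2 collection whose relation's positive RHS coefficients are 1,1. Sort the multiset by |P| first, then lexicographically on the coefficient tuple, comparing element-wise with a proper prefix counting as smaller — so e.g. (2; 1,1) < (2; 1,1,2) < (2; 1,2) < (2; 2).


The 10 primitive collections of Σ (r=8, n=3):

  • {0,5}:  v_{0} + v_{5} = 0  ⇒ sig = (2; —)
  • {2,6}:  v_{2} + v_{6} = 0  ⇒ sig = (2; —)
  • {3,4}:  v_{3} + v_{4} = 0  ⇒ sig = (2; —)
  • {0,6}:  v_{0} + v_{6} = v_{1}  ⇒ sig = (2; 1)
  • {1,2}:  v_{1} + v_{2} = v_{0}  ⇒ sig = (2; 1)
  • {1,3}:  v_{1} + v_{3} = v_{7}  ⇒ sig = (2; 1)
  • {1,5}:  v_{1} + v_{5} = v_{6}  ⇒ sig = (2; 1)
  • {4,7}:  v_{4} + v_{7} = v_{1}  ⇒ sig = (2; 1)
  • {2,7}:  v_{2} + v_{7} = v_{0} + v_{3}  ⇒ sig = (2; 1,1)
  • {5,7}:  v_{5} + v_{7} = v_{3} + v_{6}  ⇒ sig = (2; 1,1)

Sorted signature multiset PRS(X):
    |P|=2: 10 collections, coeffs (), (), (), (1), (1), (1), (1), (1), (1,1), (1,1)


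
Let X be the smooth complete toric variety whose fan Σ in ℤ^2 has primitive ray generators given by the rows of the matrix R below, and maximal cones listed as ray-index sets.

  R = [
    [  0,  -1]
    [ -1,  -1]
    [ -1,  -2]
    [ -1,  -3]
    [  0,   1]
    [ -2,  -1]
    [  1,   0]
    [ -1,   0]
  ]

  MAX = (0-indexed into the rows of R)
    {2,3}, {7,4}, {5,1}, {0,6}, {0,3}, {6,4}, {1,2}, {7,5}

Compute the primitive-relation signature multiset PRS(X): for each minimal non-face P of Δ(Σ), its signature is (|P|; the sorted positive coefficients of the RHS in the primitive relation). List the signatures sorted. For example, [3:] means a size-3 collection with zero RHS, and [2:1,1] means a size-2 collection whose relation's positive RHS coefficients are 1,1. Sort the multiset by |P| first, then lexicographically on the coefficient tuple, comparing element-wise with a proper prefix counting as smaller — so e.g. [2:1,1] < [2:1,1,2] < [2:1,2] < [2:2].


The 20 primitive collections of Σ (r=8, n=2):

  P = {0,4}:  v_{0} + v_{4} = 0  so sig = [2:]
  P = {6,7}:  v_{6} + v_{7} = 0  so sig = [2:]
  P = {0,1}:  v_{0} + v_{1} = v_{2}  so sig = [2:1]
  P = {0,2}:  v_{0} + v_{2} = v_{3}  so sig = [2:1]
  P = {0,7}:  v_{0} + v_{7} = v_{1}  so sig = [2:1]
  P = {1,4}:  v_{1} + v_{4} = v_{7}  so sig = [2:1]
  P = {1,6}:  v_{1} + v_{6} = v_{0}  so sig = [2:1]
  P = {1,7}:  v_{1} + v_{7} = v_{5}  so sig = [2:1]
  P = {2,4}:  v_{2} + v_{4} = v_{1}  so sig = [2:1]
  P = {3,4}:  v_{3} + v_{4} = v_{2}  so sig = [2:1]
  P = {5,6}:  v_{5} + v_{6} = v_{1}  so sig = [2:1]
  P = {3,7}:  v_{3} + v_{7} = v_{1} + v_{2}  so sig = [2:1,1]
  P = {3,5}:  v_{3} + v_{5} = 2·v_{1} + v_{2}  so sig = [2:1,2]
  P = {0,5}:  v_{0} + v_{5} = 2·v_{1}  so sig = [2:2]
  P = {1,3}:  v_{1} + v_{3} = 2·v_{2}  so sig = [2:2]
  P = {2,6}:  v_{2} + v_{6} = 2·v_{0}  so sig = [2:2]
  P = {2,7}:  v_{2} + v_{7} = 2·v_{1}  so sig = [2:2]
  P = {4,5}:  v_{4} + v_{5} = 2·v_{7}  so sig = [2:2]
  P = {2,5}:  v_{2} + v_{5} = 3·v_{1}  so sig = [2:3]
  P = {3,6}:  v_{3} + v_{6} = 3·v_{0}  so sig = [2:3]

Signatures (|P|; sorted positive RHS coefficients), sorted:
[[2:], [2:], [2:1], [2:1], [2:1], [2:1], [2:1], [2:1], [2:1], [2:1], [2:1], [2:1,1], [2:1,2], [2:2], [2:2], [2:2], [2:2], [2:2], [2:3], [2:3]]


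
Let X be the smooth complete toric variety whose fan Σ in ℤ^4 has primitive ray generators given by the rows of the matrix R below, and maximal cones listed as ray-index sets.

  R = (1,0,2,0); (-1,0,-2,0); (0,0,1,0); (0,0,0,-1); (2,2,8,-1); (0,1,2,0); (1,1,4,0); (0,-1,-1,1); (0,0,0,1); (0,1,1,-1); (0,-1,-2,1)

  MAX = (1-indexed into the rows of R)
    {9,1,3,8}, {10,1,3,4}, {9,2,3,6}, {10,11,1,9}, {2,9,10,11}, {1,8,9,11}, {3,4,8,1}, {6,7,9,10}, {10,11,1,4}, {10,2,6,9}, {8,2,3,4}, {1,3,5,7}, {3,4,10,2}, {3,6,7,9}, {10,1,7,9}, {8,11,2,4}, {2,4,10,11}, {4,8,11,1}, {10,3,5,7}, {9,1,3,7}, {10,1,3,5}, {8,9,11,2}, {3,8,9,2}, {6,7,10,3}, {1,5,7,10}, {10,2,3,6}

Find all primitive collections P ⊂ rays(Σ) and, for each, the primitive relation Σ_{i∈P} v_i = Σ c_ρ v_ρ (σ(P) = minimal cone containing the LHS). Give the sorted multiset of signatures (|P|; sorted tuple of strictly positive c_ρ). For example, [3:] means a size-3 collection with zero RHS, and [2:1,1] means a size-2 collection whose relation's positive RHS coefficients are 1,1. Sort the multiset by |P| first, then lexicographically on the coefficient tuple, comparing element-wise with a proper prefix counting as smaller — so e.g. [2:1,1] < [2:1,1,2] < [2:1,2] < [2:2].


Primitive collections (20):

  {1,2}:  v_{1} + v_{2} = 0 — sig = [2:]
  {4,9}:  v_{4} + v_{9} = 0 — sig = [2:]
  {8,10}:  v_{8} + v_{10} = 0 — sig = [2:]
  {1,6}:  v_{1} + v_{6} = v_{7} — sig = [2:1]
  {2,7}:  v_{2} + v_{7} = v_{6} — sig = [2:1]
  {3,11}:  v_{3} + v_{11} = v_{8} — sig = [2:1]
  {6,11}:  v_{6} + v_{11} = v_{9} — sig = [2:1]
  {4,6}:  v_{4} + v_{6} = v_{3} + v_{10} — sig = [2:1,1]
  {5,11}:  v_{5} + v_{11} = v_{1} + v_{7} — sig = [2:1,1]
  {6,8}:  v_{6} + v_{8} = v_{3} + v_{9} — sig = [2:1,1]
  {7,11}:  v_{7} + v_{11} = v_{1} + v_{9} — sig = [2:1,1]
  {2,5}:  v_{2} + v_{5} = v_{3} + v_{7} + v_{10} — sig = [2:1,1,1]
  {4,7}:  v_{4} + v_{7} = v_{1} + v_{3} + v_{10} — sig = [2:1,1,1]
  {5,8}:  v_{5} + v_{8} = v_{1} + v_{3} + v_{7} — sig = [2:1,1,1]
  {7,8}:  v_{7} + v_{8} = v_{1} + v_{3} + v_{9} — sig = [2:1,1,1]
  {5,6}:  v_{5} + v_{6} = v_{3} + 2·v_{7} + v_{10} — sig = [2:1,1,2]
  {5,9}:  v_{5} + v_{9} = 2·v_{7} — sig = [2:2]
  {4,5}:  v_{4} + v_{5} = 2·v_{1} + 2·v_{3} + 2·v_{10} — sig = [2:2,2,2]
  {3,9,10}:  v_{3} + v_{9} + v_{10} = v_{6} — sig = [3:1]
  {1,3,7,10}:  v_{1} + v_{3} + v_{7} + v_{10} = v_{5} — sig = [4:1]

Signatures (|P|; sorted positive RHS coefficients), sorted:
    [2:]
    [2:]
    [2:]
    [2:1]
    [2:1]
    [2:1]
    [2:1]
    [2:1,1]
    [2:1,1]
    [2:1,1]
    [2:1,1]
    [2:1,1,1]
    [2:1,1,1]
    [2:1,1,1]
    [2:1,1,1]
    [2:1,1,2]
    [2:2]
    [2:2,2,2]
    [3:1]
    [4:1]


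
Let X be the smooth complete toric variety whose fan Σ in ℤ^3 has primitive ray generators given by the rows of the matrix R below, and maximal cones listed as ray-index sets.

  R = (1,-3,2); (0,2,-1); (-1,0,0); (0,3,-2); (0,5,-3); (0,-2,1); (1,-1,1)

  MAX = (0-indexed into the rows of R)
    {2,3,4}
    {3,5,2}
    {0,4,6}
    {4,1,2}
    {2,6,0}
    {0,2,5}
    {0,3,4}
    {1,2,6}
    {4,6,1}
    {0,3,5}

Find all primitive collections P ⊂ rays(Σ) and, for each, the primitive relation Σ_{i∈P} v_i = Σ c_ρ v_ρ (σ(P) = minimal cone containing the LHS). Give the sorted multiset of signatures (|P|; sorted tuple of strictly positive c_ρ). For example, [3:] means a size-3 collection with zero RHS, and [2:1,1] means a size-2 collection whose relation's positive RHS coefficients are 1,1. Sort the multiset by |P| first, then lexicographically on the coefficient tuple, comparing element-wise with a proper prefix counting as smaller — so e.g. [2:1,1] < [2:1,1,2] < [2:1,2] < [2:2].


Δ(Σ) — 7 vertices, 9 min non-faces:

  {1,5}:  v_{1} + v_{5} = 0 ; sig = [2:]
  {0,1}:  v_{0} + v_{1} = v_{6} ; sig = [2:1]
  {1,3}:  v_{1} + v_{3} = v_{4} ; sig = [2:1]
  {4,5}:  v_{4} + v_{5} = v_{3} ; sig = [2:1]
  {5,6}:  v_{5} + v_{6} = v_{0} ; sig = [2:1]
  {3,6}:  v_{3} + v_{6} = v_{0} + v_{4} ; sig = [2:1,1]
  {0,2,3}:  v_{0} + v_{2} + v_{3} = 0 ; sig = [3:]
  {0,2,4}:  v_{0} + v_{2} + v_{4} = v_{1} ; sig = [3:1]
  {2,4,6}:  v_{2} + v_{4} + v_{6} = 2·v_{1} ; sig = [3:2]

Signatures (|P|; sorted positive RHS coefficients), sorted:
    |P|=2: 6 collections, coeffs (), (1), (1), (1), (1), (1,1)
    |P|=3: 3 collections, coeffs (), (1), (2)


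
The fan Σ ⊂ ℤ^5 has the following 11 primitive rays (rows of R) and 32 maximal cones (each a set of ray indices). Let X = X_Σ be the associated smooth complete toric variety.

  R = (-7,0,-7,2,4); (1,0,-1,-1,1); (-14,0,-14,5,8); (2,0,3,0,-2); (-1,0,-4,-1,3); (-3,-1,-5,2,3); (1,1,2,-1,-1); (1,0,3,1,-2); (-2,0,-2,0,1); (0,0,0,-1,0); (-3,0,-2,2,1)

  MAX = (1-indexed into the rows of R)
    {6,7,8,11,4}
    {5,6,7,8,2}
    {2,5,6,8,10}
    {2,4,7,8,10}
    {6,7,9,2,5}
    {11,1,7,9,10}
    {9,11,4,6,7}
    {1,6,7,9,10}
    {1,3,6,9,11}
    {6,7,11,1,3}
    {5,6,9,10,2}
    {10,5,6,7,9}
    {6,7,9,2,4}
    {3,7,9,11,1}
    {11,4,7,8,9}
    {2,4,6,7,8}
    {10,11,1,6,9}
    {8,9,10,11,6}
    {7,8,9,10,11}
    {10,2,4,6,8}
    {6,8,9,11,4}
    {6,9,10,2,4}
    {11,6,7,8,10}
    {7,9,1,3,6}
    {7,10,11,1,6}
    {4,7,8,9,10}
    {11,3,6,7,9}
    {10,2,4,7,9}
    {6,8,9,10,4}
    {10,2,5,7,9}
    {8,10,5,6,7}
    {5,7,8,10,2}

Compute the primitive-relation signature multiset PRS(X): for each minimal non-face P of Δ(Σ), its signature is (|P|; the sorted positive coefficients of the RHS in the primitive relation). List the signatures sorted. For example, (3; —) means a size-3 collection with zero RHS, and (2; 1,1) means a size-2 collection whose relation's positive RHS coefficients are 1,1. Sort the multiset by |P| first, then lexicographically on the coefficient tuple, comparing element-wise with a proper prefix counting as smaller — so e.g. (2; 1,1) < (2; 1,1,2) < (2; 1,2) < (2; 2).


Σ has 20 primitive collections:

  P={4,5}:  v_{4} + v_{5} = v_{2}  →  sig = (2; 1)
  P={1,4}:  v_{1} + v_{4} = v_{9} + v_{11}  →  sig = (2; 1,1)
  P={2,11}:  v_{2} + v_{11} = v_{6} + v_{7}  →  sig = (2; 1,1)
  P={3,5}:  v_{3} + v_{5} = v_{1} + 3·v_{6} + 3·v_{7} + v_{9} + v_{10}  →  sig = (2; 1,1,1,3,3)
  P={1,2}:  v_{1} + v_{2} = 2·v_{6} + 2·v_{7} + v_{9} + v_{10}  →  sig = (2; 1,1,2,2)
  P={2,3}:  v_{2} + v_{3} = v_{1} + 2·v_{6} + 2·v_{7} + v_{9}  →  sig = (2; 1,1,2,2)
  P={3,4}:  v_{3} + v_{4} = v_{6} + v_{7} + 2·v_{9} + 2·v_{11}  →  sig = (2; 1,1,2,2)
  P={1,8}:  v_{1} + v_{8} = v_{10} + 2·v_{11}  →  sig = (2; 1,2)
  P={3,8}:  v_{3} + v_{8} = v_{1} + 2·v_{11}  →  sig = (2; 1,2)
  P={5,11}:  v_{5} + v_{11} = 2·v_{6} + 2·v_{7} + v_{10}  →  sig = (2; 1,2,2)
  P={1,5}:  v_{1} + v_{5} = 3·v_{6} + 3·v_{7} + v_{9} + 2·v_{10}  →  sig = (2; 1,2,3,3)
  P={3,10}:  v_{3} + v_{10} = 2·v_{1}  →  sig = (2; 2)
  P={2,8,9}:  v_{2} + v_{8} + v_{9} = 0  →  sig = (3; —)
  P={4,10,11}:  v_{4} + v_{10} + v_{11} = v_{8} + v_{9}  →  sig = (3; 1,1)
  P={5,8,9}:  v_{5} + v_{8} + v_{9} = v_{6} + v_{7} + v_{10}  →  sig = (3; 1,1,1)
  P={4,6,7,10}:  v_{4} + v_{6} + v_{7} + v_{10} = 0  →  sig = (4; —)
  P={2,6,7,10}:  v_{2} + v_{6} + v_{7} + v_{10} = v_{5}  →  sig = (4; 1)
  P={6,7,8,9}:  v_{6} + v_{7} + v_{8} + v_{9} = v_{11}  →  sig = (4; 1)
  P={1,6,7,9,11}:  v_{1} + v_{6} + v_{7} + v_{9} + v_{11} = v_{3}  →  sig = (5; 1)
  P={6,7,9,10,11}:  v_{6} + v_{7} + v_{9} + v_{10} + v_{11} = v_{1}  →  sig = (5; 1)

so the primitive-relation signature multiset is
    (2; 1)
    (2; 1,1)
    (2; 1,1)
    (2; 1,1,1,3,3)
    (2; 1,1,2,2)
    (2; 1,1,2,2)
    (2; 1,1,2,2)
    (2; 1,2)
    (2; 1,2)
    (2; 1,2,2)
    (2; 1,2,3,3)
    (2; 2)
    (3; —)
    (3; 1,1)
    (3; 1,1,1)
    (4; —)
    (4; 1)
    (4; 1)
    (5; 1)
    (5; 1)


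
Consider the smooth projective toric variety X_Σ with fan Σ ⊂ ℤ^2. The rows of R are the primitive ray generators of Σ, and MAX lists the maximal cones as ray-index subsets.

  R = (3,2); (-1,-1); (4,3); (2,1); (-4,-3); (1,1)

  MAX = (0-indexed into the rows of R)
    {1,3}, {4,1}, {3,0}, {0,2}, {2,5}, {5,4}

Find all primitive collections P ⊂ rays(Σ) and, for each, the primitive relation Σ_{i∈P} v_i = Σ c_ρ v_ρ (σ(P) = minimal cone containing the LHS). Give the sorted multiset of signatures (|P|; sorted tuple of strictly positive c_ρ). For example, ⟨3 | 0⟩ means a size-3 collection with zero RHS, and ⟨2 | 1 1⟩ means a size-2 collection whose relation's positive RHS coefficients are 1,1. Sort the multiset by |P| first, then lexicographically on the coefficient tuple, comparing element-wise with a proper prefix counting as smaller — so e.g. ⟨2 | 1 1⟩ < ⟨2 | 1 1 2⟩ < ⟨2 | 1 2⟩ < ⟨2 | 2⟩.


Primitive collections (9):

  {1,5}:  v_{1} + v_{5} = 0  so sig = ⟨2 | 0⟩
  {2,4}:  v_{2} + v_{4} = 0  so sig = ⟨2 | 0⟩
  {0,1}:  v_{0} + v_{1} = v_{3}  so sig = ⟨2 | 1⟩
  {0,4}:  v_{0} + v_{4} = v_{1}  so sig = ⟨2 | 1⟩
  {0,5}:  v_{0} + v_{5} = v_{2}  so sig = ⟨2 | 1⟩
  {1,2}:  v_{1} + v_{2} = v_{0}  so sig = ⟨2 | 1⟩
  {3,5}:  v_{3} + v_{5} = v_{0}  so sig = ⟨2 | 1⟩
  {2,3}:  v_{2} + v_{3} = 2·v_{0}  so sig = ⟨2 | 2⟩
  {3,4}:  v_{3} + v_{4} = 2·v_{1}  so sig = ⟨2 | 2⟩

Signatures (|P|; sorted positive RHS coefficients), sorted:
[⟨2 | 0⟩, ⟨2 | 0⟩, ⟨2 | 1⟩, ⟨2 | 1⟩, ⟨2 | 1⟩, ⟨2 | 1⟩, ⟨2 | 1⟩, ⟨2 | 2⟩, ⟨2 | 2⟩]


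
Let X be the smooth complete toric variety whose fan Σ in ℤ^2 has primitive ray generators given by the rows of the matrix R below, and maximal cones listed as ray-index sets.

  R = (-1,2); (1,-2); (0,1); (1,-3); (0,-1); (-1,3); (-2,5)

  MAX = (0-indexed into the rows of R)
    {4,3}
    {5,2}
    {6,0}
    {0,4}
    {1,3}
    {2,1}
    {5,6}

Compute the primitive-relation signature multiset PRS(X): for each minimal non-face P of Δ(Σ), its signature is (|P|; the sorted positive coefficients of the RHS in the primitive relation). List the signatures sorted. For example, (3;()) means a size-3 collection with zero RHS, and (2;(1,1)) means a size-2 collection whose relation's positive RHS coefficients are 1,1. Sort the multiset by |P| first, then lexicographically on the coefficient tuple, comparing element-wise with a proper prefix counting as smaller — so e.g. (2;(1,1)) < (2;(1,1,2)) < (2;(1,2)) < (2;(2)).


14 minimal non-faces of Δ(Σ) (on 7 rays):

  {0,1}:  v_{0} + v_{1} = 0  ⇒ sig = (2;())
  {2,4}:  v_{2} + v_{4} = 0  ⇒ sig = (2;())
  {3,5}:  v_{3} + v_{5} = 0  ⇒ sig = (2;())
  {0,2}:  v_{0} + v_{2} = v_{5}  ⇒ sig = (2;(1))
  {0,3}:  v_{0} + v_{3} = v_{4}  ⇒ sig = (2;(1))
  {0,5}:  v_{0} + v_{5} = v_{6}  ⇒ sig = (2;(1))
  {1,4}:  v_{1} + v_{4} = v_{3}  ⇒ sig = (2;(1))
  {1,5}:  v_{1} + v_{5} = v_{2}  ⇒ sig = (2;(1))
  {1,6}:  v_{1} + v_{6} = v_{5}  ⇒ sig = (2;(1))
  {2,3}:  v_{2} + v_{3} = v_{1}  ⇒ sig = (2;(1))
  {3,6}:  v_{3} + v_{6} = v_{0}  ⇒ sig = (2;(1))
  {4,5}:  v_{4} + v_{5} = v_{0}  ⇒ sig = (2;(1))
  {2,6}:  v_{2} + v_{6} = 2·v_{5}  ⇒ sig = (2;(2))
  {4,6}:  v_{4} + v_{6} = 2·v_{0}  ⇒ sig = (2;(2))

Signatures (|P|; sorted positive RHS coefficients), sorted:
    |P|=2: 14 collections, coeffs (), (), (), (1), (1), (1), (1), (1), (1), (1), (1), (1), (2), (2)


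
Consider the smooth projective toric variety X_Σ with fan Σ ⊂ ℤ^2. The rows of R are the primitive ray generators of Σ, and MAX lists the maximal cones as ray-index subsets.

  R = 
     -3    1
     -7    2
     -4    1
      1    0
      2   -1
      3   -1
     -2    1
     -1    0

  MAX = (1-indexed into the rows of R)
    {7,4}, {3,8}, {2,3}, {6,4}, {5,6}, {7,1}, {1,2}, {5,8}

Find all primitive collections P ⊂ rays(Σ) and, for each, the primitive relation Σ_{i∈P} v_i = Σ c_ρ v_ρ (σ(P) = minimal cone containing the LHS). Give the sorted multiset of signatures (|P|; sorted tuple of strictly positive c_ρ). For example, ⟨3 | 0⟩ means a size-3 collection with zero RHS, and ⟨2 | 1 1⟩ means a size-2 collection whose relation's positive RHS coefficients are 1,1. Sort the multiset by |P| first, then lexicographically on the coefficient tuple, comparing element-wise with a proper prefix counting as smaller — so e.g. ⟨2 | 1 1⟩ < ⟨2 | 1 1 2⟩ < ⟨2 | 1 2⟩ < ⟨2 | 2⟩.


Δ(Σ) — 8 vertices, 20 min non-faces:

  {1,6}:  v_{1} + v_{6} = 0  ⟹  sig = ⟨2 | 0⟩
  {4,8}:  v_{4} + v_{8} = 0  ⟹  sig = ⟨2 | 0⟩
  {5,7}:  v_{5} + v_{7} = 0  ⟹  sig = ⟨2 | 0⟩
  {1,3}:  v_{1} + v_{3} = v_{2}  ⟹  sig = ⟨2 | 1⟩
  {1,4}:  v_{1} + v_{4} = v_{7}  ⟹  sig = ⟨2 | 1⟩
  {1,5}:  v_{1} + v_{5} = v_{8}  ⟹  sig = ⟨2 | 1⟩
  {1,8}:  v_{1} + v_{8} = v_{3}  ⟹  sig = ⟨2 | 1⟩
  {2,6}:  v_{2} + v_{6} = v_{3}  ⟹  sig = ⟨2 | 1⟩
  {3,4}:  v_{3} + v_{4} = v_{1}  ⟹  sig = ⟨2 | 1⟩
  {3,6}:  v_{3} + v_{6} = v_{8}  ⟹  sig = ⟨2 | 1⟩
  {4,5}:  v_{4} + v_{5} = v_{6}  ⟹  sig = ⟨2 | 1⟩
  {6,7}:  v_{6} + v_{7} = v_{4}  ⟹  sig = ⟨2 | 1⟩
  {6,8}:  v_{6} + v_{8} = v_{5}  ⟹  sig = ⟨2 | 1⟩
  {7,8}:  v_{7} + v_{8} = v_{1}  ⟹  sig = ⟨2 | 1⟩
  {2,5}:  v_{2} + v_{5} = v_{3} + v_{8}  ⟹  sig = ⟨2 | 1 1⟩
  {2,4}:  v_{2} + v_{4} = 2·v_{1}  ⟹  sig = ⟨2 | 2⟩
  {2,8}:  v_{2} + v_{8} = 2·v_{3}  ⟹  sig = ⟨2 | 2⟩
  {3,5}:  v_{3} + v_{5} = 2·v_{8}  ⟹  sig = ⟨2 | 2⟩
  {3,7}:  v_{3} + v_{7} = 2·v_{1}  ⟹  sig = ⟨2 | 2⟩
  {2,7}:  v_{2} + v_{7} = 3·v_{1}  ⟹  sig = ⟨2 | 3⟩

Sorted signature multiset PRS(X):
[⟨2 | 0⟩, ⟨2 | 0⟩, ⟨2 | 0⟩, ⟨2 | 1⟩, ⟨2 | 1⟩, ⟨2 | 1⟩, ⟨2 | 1⟩, ⟨2 | 1⟩, ⟨2 | 1⟩, ⟨2 | 1⟩, ⟨2 | 1⟩, ⟨2 | 1⟩, ⟨2 | 1⟩, ⟨2 | 1⟩, ⟨2 | 1 1⟩, ⟨2 | 2⟩, ⟨2 | 2⟩, ⟨2 | 2⟩, ⟨2 | 2⟩, ⟨2 | 3⟩]


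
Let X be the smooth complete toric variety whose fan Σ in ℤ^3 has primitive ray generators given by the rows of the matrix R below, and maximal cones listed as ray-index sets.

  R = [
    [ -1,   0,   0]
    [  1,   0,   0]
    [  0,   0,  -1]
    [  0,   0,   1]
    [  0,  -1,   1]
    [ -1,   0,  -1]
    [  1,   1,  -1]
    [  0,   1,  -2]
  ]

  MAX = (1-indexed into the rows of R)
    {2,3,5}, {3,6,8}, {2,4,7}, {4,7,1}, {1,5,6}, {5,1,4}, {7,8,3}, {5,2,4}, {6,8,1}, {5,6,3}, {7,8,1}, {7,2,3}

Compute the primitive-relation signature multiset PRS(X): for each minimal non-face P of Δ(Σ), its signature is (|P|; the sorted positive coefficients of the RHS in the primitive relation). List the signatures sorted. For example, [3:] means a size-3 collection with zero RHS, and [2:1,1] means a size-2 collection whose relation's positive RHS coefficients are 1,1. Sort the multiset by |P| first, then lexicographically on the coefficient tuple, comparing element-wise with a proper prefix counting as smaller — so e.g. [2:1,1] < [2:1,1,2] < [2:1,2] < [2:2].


|primitive collections| = 10. Relations:

  {1,2}:  v_{1} + v_{2} = 0 ; sig = [2:]
  {3,4}:  v_{3} + v_{4} = 0 ; sig = [2:]
  {1,3}:  v_{1} + v_{3} = v_{6} ; sig = [2:1]
  {2,6}:  v_{2} + v_{6} = v_{3} ; sig = [2:1]
  {4,6}:  v_{4} + v_{6} = v_{1} ; sig = [2:1]
  {5,7}:  v_{5} + v_{7} = v_{2} ; sig = [2:1]
  {5,8}:  v_{5} + v_{8} = v_{3} ; sig = [2:1]
  {6,7}:  v_{6} + v_{7} = v_{8} ; sig = [2:1]
  {2,8}:  v_{2} + v_{8} = v_{3} + v_{7} ; sig = [2:1,1]
  {4,8}:  v_{4} + v_{8} = v_{1} + v_{7} ; sig = [2:1,1]

so the primitive-relation signature multiset is
{ [2:] ×2,  [2:1] ×6,  [2:1,1] ×2 }


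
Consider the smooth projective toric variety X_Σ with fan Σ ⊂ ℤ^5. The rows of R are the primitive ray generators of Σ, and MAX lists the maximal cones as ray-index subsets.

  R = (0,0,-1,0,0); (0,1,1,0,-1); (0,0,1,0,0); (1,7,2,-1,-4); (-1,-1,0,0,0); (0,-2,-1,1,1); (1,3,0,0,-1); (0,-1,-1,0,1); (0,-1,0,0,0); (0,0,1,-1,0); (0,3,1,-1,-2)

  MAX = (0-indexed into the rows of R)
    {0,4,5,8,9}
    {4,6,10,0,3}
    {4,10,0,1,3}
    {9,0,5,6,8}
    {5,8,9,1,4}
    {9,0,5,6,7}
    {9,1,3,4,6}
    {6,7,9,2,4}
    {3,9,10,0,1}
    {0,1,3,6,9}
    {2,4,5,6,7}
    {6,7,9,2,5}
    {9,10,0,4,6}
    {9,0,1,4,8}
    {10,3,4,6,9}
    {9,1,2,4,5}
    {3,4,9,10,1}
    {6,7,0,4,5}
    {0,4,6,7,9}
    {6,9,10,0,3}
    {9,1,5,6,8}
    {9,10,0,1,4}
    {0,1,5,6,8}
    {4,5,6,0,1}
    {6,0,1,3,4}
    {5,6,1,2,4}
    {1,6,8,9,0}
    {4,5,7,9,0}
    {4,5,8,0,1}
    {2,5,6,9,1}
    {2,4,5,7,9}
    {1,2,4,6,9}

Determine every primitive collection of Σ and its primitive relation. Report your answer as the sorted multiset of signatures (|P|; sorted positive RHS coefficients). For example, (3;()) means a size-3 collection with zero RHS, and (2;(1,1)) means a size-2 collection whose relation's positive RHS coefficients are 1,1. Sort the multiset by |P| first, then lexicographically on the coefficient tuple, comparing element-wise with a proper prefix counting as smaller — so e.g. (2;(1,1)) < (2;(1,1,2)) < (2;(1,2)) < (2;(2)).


18 minimal non-faces of Δ(Σ) (on 11 rays):

  {0,2}:  v_{0} + v_{2} = 0 — sig = (2;())
  {1,7}:  v_{1} + v_{7} = 0 — sig = (2;())
  {3,7}:  v_{3} + v_{7} = v_{6} + v_{10} — sig = (2;(1,1))
  {5,10}:  v_{5} + v_{10} = v_{0} + v_{1} — sig = (2;(1,1))
  {2,8}:  v_{2} + v_{8} = v_{1} + v_{5} + v_{9} — sig = (2;(1,1,1))
  {7,8}:  v_{7} + v_{8} = v_{0} + v_{5} + v_{9} — sig = (2;(1,1,1))
  {2,10}:  v_{2} + v_{10} = v_{1} + v_{4} + v_{6} + v_{9} — sig = (2;(1,1,1,1))
  {7,10}:  v_{7} + v_{10} = v_{0} + v_{4} + v_{6} + v_{9} — sig = (2;(1,1,1,1))
  {3,5}:  v_{3} + v_{5} = v_{0} + 2·v_{1} + v_{6} — sig = (2;(1,1,2))
  {2,3}:  v_{2} + v_{3} = 2·v_{1} + v_{4} + 2·v_{6} + v_{9} — sig = (2;(1,1,2,2))
  {3,8}:  v_{3} + v_{8} = 2·v_{0} + 3·v_{1} + v_{6} + v_{9} — sig = (2;(1,1,2,3))
  {8,10}:  v_{8} + v_{10} = 2·v_{0} + 2·v_{1} + v_{9} — sig = (2;(1,2,2))
  {1,6,10}:  v_{1} + v_{6} + v_{10} = v_{3} — sig = (3;(1))
  {4,6,8}:  v_{4} + v_{6} + v_{8} = v_{0} + v_{1} — sig = (3;(1,1))
  {4,5,6,9}:  v_{4} + v_{5} + v_{6} + v_{9} = 0 — sig = (4;())
  {0,1,5,9}:  v_{0} + v_{1} + v_{5} + v_{9} = v_{8} — sig = (4;(1))
  {0,3,4,9}:  v_{0} + v_{3} + v_{4} + v_{9} = 2·v_{10} — sig = (4;(2))
  {0,1,4,6,9}:  v_{0} + v_{1} + v_{4} + v_{6} + v_{9} = v_{10} — sig = (5;(1))

so the primitive-relation signature multiset is
[(2;()), (2;()), (2;(1,1)), (2;(1,1)), (2;(1,1,1)), (2;(1,1,1)), (2;(1,1,1,1)), (2;(1,1,1,1)), (2;(1,1,2)), (2;(1,1,2,2)), (2;(1,1,2,3)), (2;(1,2,2)), (3;(1)), (3;(1,1)), (4;()), (4;(1)), (4;(2)), (5;(1))]
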